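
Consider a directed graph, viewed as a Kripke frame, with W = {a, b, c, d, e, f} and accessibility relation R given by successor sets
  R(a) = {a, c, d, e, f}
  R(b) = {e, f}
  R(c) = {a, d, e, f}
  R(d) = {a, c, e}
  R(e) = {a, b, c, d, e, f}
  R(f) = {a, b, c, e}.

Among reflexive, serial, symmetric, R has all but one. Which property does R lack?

Reflexive: no — b is not related to itself.
Serial: yes — every world has a successor (e.g. a R a).
Symmetric: yes — every pair in R has its reverse in R.
Only reflexive fails.

reflexive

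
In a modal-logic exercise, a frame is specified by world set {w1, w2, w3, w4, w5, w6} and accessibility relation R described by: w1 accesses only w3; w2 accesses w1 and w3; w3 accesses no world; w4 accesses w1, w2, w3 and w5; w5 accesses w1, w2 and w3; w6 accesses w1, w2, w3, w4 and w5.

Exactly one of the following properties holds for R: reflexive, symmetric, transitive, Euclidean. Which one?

Reflexive: no — w1 is not related to itself.
Symmetric: no — w1 R w3 but not w3 R w1.
Transitive: yes — every two-step R-path is closed by a direct edge.
Euclidean: no — w2 R w3 and w2 R w1, but not w3 R w1.
Only transitive holds.

transitive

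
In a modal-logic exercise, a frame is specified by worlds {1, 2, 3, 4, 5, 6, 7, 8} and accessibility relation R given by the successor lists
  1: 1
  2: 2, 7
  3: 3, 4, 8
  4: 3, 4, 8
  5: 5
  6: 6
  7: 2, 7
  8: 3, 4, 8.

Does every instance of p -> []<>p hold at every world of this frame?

Yes

The schema B characterises exactly the symmetric frames.
Symmetric: yes — every pair in R has its reverse in R.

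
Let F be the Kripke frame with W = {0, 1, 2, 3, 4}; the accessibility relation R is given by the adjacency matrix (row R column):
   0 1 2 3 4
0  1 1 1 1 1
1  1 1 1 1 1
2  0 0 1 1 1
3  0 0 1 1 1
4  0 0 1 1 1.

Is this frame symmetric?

Symmetric: no — 0 R 2 but not 2 R 0.

No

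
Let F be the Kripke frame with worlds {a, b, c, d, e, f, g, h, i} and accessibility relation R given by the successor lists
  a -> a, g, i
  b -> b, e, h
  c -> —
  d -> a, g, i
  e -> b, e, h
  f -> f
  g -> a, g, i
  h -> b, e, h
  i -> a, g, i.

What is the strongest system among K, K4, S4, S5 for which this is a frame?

Transitive (axiom 4): yes — every two-step R-path is closed by a direct edge.
Reflexive (axiom T): no — c is not related to itself.
Euclidean (axiom 5): yes — any two successors of a common world are R-related.
So F validates K, K4; S4 would additionally require R to be reflexive. The strongest is K4.

K4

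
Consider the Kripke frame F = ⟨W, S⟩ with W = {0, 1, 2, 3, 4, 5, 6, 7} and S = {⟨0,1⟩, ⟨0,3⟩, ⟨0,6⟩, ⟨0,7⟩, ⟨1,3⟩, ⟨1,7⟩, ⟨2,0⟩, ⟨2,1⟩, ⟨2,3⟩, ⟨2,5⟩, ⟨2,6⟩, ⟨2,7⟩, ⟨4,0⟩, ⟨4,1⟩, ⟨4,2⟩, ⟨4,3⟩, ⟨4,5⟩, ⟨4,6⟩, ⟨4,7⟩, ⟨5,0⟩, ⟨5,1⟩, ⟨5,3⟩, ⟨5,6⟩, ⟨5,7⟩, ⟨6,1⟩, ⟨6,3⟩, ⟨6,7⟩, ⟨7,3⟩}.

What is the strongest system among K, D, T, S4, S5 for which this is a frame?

Serial (axiom D): no — 3 has no S-successor.
Reflexive (axiom T): no — 0 is not related to itself.
Transitive (axiom 4): yes — every two-step S-path is closed by a direct edge.
Euclidean (axiom 5): no — 0 S 1 and 0 S 6, but not 1 S 6.
So F validates K; D would additionally require S to be serial. The strongest is K.

K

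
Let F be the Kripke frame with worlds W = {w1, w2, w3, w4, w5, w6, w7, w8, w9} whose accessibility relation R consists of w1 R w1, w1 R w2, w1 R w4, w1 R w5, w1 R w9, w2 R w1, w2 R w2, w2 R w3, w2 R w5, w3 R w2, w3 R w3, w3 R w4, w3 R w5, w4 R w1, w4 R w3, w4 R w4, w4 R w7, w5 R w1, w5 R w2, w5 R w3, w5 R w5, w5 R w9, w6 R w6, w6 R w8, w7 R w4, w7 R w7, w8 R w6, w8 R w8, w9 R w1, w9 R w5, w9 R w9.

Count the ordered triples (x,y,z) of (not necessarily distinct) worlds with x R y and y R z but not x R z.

Enumerating: (w1,w2,w3), (w1,w4,w3), (w1,w4,w7), (w1,w5,w3), (w2,w1,w4), (w2,w1,w9), (w2,w3,w4), (w2,w5,w9), (w3,w2,w1), (w3,w4,w1), (w3,w4,w7), (w3,w5,w1), … and 14 more.
Total: 26.

26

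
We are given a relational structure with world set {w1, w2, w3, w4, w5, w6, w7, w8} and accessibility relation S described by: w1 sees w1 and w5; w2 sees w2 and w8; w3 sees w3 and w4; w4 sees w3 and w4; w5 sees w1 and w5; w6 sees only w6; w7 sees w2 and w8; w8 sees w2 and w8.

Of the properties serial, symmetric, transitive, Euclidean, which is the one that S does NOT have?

symmetric

Serial: yes — every world has a successor (e.g. w1 S w1).
Symmetric: no — w7 S w2 but not w2 S w7.
Transitive: yes — every two-step S-path is closed by a direct edge.
Euclidean: yes — any two successors of a common world are S-related.
Only symmetric fails.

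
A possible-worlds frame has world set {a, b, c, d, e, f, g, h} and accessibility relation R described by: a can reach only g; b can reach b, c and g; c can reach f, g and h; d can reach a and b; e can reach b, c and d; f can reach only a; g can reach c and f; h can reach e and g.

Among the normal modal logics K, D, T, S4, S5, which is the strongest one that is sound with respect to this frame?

Serial (axiom D): yes — every world has a successor (e.g. a R g).
Reflexive (axiom T): no — a is not related to itself.
Transitive (axiom 4): no — a R g and g R c, but not a R c.
Euclidean (axiom 5): no — c R f and c R g, but not f R g.
So F validates K, D; T would additionally require R to be reflexive. The strongest is D.

D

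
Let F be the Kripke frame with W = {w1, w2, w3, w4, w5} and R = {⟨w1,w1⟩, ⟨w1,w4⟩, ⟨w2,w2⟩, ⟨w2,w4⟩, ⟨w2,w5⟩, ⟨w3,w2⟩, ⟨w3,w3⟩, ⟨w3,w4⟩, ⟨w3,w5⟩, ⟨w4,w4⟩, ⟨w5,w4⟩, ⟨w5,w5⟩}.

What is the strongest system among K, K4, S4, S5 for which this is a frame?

Transitive (axiom 4): yes — every two-step R-path is closed by a direct edge.
Reflexive (axiom T): yes — every world is R-related to itself.
Euclidean (axiom 5): no — w2 R w4 and w2 R w5, but not w4 R w5.
So F validates K, K4, S4; S5 would additionally require R to be Euclidean. The strongest is S4.

S4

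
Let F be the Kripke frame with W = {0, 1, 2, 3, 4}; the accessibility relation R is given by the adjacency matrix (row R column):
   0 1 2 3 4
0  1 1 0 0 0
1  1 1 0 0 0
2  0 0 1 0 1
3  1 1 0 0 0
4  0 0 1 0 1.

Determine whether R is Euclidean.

Yes

Euclidean: yes — any two successors of a common world are R-related.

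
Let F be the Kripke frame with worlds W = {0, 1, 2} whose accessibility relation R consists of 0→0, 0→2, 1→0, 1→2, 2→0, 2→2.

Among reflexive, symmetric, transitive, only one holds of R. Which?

Reflexive: no — 1 is not related to itself.
Symmetric: no — 1 R 0 but not 0 R 1.
Transitive: yes — every two-step R-path is closed by a direct edge.
Only transitive holds.

transitive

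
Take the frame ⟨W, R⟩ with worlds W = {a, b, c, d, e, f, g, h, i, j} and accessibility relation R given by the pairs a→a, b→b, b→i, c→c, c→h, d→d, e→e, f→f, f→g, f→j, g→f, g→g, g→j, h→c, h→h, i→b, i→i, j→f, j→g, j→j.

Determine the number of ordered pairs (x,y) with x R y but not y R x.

0

R is symmetric; there are no such tuples.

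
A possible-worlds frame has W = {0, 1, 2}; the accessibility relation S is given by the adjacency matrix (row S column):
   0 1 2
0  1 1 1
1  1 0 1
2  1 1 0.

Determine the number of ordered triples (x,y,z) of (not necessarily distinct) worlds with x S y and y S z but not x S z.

4

Enumerating: (1,0,1), (1,2,1), (2,0,2), (2,1,2).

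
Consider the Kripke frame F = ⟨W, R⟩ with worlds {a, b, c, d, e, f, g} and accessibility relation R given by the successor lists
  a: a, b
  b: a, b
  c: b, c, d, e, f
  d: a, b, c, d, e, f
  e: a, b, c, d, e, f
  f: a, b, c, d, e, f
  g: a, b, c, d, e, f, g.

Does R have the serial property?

Yes

Serial: yes — every world has a successor (e.g. a R a).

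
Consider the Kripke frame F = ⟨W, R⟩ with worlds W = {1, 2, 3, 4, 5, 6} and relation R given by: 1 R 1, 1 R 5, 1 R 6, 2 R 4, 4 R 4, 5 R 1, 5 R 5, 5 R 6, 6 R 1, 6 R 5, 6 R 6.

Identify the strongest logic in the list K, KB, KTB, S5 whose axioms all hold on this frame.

K

Symmetric (axiom B): no — 2 R 4 but not 4 R 2.
Reflexive (axiom T): no — 2 is not related to itself.
Euclidean (axiom 5): yes — any two successors of a common world are R-related.
So F validates K; KB would additionally require R to be symmetric. The strongest is K.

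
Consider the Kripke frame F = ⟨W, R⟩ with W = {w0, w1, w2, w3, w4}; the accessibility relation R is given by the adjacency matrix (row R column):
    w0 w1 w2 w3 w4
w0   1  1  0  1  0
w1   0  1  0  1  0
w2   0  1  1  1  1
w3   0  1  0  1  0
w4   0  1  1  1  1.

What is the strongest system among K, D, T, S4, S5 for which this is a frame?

S4

Serial (axiom D): yes — every world has a successor (e.g. w0 R w0).
Reflexive (axiom T): yes — every world is R-related to itself.
Transitive (axiom 4): yes — every two-step R-path is closed by a direct edge.
Euclidean (axiom 5): no — w2 R w1 and w2 R w4, but not w1 R w4.
So F validates K, D, T, S4; S5 would additionally require R to be Euclidean. The strongest is S4.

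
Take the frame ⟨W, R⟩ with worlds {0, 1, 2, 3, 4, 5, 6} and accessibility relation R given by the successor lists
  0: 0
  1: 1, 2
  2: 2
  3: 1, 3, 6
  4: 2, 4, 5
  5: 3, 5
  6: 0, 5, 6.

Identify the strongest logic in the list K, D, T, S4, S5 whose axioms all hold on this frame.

T

Serial (axiom D): yes — every world has a successor (e.g. 0 R 0).
Reflexive (axiom T): yes — every world is R-related to itself.
Transitive (axiom 4): no — 3 R 1 and 1 R 2, but not 3 R 2.
Euclidean (axiom 5): no — 3 R 1 and 3 R 6, but not 1 R 6.
So F validates K, D, T; S4 would additionally require R to be transitive. The strongest is T.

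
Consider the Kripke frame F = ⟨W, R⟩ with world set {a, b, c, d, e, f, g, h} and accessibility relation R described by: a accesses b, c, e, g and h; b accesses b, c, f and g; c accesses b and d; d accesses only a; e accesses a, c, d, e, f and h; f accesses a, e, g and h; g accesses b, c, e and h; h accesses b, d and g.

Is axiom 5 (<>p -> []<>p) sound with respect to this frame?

Axiom 5 corresponds to the accessibility relation being Euclidean.
Euclidean: no — a R b and a R e, but not b R e.

No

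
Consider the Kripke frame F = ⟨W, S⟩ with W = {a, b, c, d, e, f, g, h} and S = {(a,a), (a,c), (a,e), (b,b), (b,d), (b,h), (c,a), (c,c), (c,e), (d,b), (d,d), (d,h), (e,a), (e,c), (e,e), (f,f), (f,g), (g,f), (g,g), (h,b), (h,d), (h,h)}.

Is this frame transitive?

Transitive: yes — every two-step S-path is closed by a direct edge.

Yes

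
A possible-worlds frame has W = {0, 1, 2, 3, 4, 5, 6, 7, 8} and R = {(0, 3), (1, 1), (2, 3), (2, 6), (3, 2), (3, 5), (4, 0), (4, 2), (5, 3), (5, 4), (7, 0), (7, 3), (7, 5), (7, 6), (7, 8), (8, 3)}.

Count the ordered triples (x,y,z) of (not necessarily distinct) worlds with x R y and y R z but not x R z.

19

Enumerating: (0,3,2), (0,3,5), (2,3,2), (2,3,5), (3,2,3), (3,2,6), (3,5,3), (3,5,4), (4,0,3), (4,2,3), (4,2,6), (5,3,2), … and 7 more.
Total: 19.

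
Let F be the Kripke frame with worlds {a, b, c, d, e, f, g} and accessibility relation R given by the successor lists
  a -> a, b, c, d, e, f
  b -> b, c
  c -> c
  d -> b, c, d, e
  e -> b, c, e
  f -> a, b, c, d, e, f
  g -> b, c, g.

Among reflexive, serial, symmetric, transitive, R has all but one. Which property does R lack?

Reflexive: yes — every world is R-related to itself.
Serial: yes — every world has a successor (e.g. a R a).
Symmetric: no — a R b but not b R a.
Transitive: yes — every two-step R-path is closed by a direct edge.
Only symmetric fails.

symmetric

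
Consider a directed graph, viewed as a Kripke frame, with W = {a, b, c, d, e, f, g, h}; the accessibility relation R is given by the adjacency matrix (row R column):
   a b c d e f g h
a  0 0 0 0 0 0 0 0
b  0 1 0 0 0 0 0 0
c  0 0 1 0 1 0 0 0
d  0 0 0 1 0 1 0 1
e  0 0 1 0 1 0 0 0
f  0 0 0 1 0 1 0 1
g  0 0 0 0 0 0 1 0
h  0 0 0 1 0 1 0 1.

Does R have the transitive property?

Transitive: yes — every two-step R-path is closed by a direct edge.

Yes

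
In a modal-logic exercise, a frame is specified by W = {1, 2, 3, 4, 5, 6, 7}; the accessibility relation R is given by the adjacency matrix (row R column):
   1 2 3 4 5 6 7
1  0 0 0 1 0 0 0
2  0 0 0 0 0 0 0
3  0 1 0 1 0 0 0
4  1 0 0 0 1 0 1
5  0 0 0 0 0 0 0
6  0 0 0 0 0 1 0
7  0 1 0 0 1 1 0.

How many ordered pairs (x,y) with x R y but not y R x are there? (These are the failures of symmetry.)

7

Enumerating: (3,2), (3,4), (4,5), (4,7), (7,2), (7,5), (7,6).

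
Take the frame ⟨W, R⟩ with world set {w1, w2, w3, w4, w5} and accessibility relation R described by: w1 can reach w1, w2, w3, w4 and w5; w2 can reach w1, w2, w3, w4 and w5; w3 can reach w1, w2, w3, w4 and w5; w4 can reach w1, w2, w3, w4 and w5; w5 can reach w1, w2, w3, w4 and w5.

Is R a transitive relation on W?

Yes

Transitive: yes — every two-step R-path is closed by a direct edge.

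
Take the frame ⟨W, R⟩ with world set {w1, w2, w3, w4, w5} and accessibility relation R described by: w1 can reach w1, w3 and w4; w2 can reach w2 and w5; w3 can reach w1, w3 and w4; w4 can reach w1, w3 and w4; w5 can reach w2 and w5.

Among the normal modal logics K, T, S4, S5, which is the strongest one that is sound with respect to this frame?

Reflexive (axiom T): yes — every world is R-related to itself.
Transitive (axiom 4): yes — every two-step R-path is closed by a direct edge.
Euclidean (axiom 5): yes — any two successors of a common world are R-related.
So F validates K, T, S4, S5. The strongest is S5.

S5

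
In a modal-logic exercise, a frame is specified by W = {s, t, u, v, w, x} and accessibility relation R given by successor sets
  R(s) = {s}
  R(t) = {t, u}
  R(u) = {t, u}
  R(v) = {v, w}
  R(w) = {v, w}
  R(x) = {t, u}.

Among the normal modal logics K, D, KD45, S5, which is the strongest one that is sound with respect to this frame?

Serial (axiom D): yes — every world has a successor (e.g. s R s).
Euclidean (axiom 5): yes — any two successors of a common world are R-related.
Transitive (axiom 4): yes — every two-step R-path is closed by a direct edge.
Reflexive (axiom T): no — x is not related to itself.
So F validates K, D, KD45; S5 would additionally require R to be reflexive. The strongest is KD45.

KD45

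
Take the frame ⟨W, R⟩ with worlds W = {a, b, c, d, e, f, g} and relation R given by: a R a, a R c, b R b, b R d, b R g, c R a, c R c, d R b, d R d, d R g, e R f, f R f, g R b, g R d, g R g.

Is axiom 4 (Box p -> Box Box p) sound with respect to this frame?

Axiom 4 corresponds to the accessibility relation being transitive.
Transitive: yes — every two-step R-path is closed by a direct edge.

Yes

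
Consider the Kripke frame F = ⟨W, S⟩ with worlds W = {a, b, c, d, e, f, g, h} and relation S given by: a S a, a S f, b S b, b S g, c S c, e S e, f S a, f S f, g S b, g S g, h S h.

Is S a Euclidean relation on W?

Euclidean: yes — any two successors of a common world are S-related.

Yes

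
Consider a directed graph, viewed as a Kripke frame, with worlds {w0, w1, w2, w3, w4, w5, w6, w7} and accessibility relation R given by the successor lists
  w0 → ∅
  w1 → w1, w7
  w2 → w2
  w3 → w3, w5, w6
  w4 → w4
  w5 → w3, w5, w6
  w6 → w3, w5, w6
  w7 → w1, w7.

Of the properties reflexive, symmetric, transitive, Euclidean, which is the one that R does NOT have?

Reflexive: no — w0 is not related to itself.
Symmetric: yes — every pair in R has its reverse in R.
Transitive: yes — every two-step R-path is closed by a direct edge.
Euclidean: yes — any two successors of a common world are R-related.
Only reflexive fails.

reflexive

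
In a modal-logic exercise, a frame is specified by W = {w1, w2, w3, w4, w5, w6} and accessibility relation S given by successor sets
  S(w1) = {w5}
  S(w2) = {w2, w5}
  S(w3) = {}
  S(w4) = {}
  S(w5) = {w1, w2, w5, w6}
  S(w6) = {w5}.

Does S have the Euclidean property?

Euclidean: no — w5 S w1 and w5 S w2, but not w1 S w2.

No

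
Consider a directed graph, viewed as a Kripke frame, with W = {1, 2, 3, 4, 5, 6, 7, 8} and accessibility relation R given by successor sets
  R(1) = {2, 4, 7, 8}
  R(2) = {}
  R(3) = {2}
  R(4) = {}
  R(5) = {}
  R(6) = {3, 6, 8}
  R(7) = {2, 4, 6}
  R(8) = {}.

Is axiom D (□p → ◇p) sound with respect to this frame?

By correspondence theory, D is valid on a frame iff R is serial.
Serial: no — 2 has no R-successor.

No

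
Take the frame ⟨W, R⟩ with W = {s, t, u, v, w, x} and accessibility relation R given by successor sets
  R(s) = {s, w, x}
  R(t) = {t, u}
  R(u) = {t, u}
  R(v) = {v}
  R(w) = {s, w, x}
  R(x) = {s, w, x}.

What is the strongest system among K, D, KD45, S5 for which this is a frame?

S5

Serial (axiom D): yes — every world has a successor (e.g. s R s).
Euclidean (axiom 5): yes — any two successors of a common world are R-related.
Transitive (axiom 4): yes — every two-step R-path is closed by a direct edge.
Reflexive (axiom T): yes — every world is R-related to itself.
So F validates K, D, KD45, S5. The strongest is S5.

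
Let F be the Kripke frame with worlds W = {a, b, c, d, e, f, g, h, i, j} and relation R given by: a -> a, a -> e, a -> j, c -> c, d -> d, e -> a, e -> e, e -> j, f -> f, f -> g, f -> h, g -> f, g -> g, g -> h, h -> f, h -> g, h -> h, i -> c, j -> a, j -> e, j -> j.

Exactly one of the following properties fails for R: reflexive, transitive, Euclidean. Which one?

reflexive

Reflexive: no — b is not related to itself.
Transitive: yes — every two-step R-path is closed by a direct edge.
Euclidean: yes — any two successors of a common world are R-related.
Only reflexive fails.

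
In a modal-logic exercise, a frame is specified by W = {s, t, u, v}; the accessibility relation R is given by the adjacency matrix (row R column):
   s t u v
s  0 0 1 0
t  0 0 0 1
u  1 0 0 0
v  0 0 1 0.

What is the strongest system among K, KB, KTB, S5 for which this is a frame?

Symmetric (axiom B): no — t R v but not v R t.
Reflexive (axiom T): no — s is not related to itself.
Euclidean (axiom 5): no — s R u and s R u, but not u R u.
So F validates K; KB would additionally require R to be symmetric. The strongest is K.

K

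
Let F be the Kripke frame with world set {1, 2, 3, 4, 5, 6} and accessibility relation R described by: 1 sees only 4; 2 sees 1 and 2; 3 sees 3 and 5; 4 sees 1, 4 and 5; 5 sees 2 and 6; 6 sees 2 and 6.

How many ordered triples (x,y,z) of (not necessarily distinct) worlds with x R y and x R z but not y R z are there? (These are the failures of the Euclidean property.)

11

Enumerating: (2,1,1), (2,1,2), (3,5,3), (3,5,5), (4,1,1), (4,1,5), (4,5,1), (4,5,4), (4,5,5), (5,2,6), (6,2,6).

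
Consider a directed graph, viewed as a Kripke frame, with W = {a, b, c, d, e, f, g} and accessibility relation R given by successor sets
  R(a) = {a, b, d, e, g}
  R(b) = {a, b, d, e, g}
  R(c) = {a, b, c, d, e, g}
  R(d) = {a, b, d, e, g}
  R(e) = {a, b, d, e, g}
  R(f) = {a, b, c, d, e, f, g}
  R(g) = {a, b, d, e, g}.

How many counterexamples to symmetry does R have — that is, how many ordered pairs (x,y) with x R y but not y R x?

Enumerating: (c,a), (c,b), (c,d), (c,e), (c,g), (f,a), (f,b), (f,c), (f,d), (f,e), (f,g).

11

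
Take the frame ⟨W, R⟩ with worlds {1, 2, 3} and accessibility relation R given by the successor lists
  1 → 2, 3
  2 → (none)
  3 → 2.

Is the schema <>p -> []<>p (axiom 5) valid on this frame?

By correspondence theory, 5 is valid on a frame iff R is Euclidean.
Euclidean: no — 1 R 2 and 1 R 3, but not 2 R 3.

No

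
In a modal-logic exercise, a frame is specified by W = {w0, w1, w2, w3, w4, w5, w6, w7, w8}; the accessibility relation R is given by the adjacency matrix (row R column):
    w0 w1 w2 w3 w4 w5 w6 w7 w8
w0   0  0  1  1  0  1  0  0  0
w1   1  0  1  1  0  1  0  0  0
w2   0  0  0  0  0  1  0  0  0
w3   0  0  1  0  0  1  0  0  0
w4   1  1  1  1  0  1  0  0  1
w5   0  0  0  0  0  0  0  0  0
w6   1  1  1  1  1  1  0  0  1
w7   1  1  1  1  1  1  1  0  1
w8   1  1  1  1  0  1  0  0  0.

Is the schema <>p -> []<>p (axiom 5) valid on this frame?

The schema 5 characterises exactly the Euclidean frames.
Euclidean: no — w0 R w2 and w0 R w3, but not w2 R w3.

No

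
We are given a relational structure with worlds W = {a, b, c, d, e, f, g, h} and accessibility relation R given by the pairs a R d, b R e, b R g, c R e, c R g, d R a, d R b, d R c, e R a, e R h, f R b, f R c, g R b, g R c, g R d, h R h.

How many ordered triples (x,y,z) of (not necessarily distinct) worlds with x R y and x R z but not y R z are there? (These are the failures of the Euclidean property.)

Enumerating: (a,d,d), (b,e,e), (b,e,g), (b,g,e), (b,g,g), (c,e,e), (c,e,g), (c,g,e), (c,g,g), (d,a,a), (d,a,b), (d,a,c), … and 20 more.
Total: 32.

32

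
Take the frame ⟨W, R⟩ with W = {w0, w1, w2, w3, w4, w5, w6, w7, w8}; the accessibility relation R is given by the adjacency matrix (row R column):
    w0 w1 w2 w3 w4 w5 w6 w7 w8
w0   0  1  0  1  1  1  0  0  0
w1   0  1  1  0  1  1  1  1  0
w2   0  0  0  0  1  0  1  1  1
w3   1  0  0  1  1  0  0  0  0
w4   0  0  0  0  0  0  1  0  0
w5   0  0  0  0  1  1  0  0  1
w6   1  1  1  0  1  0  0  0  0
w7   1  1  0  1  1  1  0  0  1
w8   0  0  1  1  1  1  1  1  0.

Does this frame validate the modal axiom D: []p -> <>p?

Yes

Axiom D corresponds to the accessibility relation being serial.
Serial: yes — every world has a successor (e.g. w0 R w1).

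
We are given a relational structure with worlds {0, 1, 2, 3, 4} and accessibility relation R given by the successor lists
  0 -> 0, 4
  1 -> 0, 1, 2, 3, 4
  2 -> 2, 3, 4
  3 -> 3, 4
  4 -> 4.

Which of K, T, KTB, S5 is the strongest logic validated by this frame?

Reflexive (axiom T): yes — every world is R-related to itself.
Symmetric (axiom B): no — 0 R 4 but not 4 R 0.
Euclidean (axiom 5): no — 1 R 0 and 1 R 2, but not 0 R 2.
So F validates K, T; KTB would additionally require R to be symmetric. The strongest is T.

T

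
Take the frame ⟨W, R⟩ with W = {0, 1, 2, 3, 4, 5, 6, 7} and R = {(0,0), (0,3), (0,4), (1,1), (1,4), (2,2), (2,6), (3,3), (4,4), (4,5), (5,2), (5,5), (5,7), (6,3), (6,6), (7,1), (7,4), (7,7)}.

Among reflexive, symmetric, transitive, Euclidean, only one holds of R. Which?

reflexive

Reflexive: yes — every world is R-related to itself.
Symmetric: no — 0 R 3 but not 3 R 0.
Transitive: no — 0 R 4 and 4 R 5, but not 0 R 5.
Euclidean: no — 0 R 3 and 0 R 4, but not 3 R 4.
Only reflexive holds.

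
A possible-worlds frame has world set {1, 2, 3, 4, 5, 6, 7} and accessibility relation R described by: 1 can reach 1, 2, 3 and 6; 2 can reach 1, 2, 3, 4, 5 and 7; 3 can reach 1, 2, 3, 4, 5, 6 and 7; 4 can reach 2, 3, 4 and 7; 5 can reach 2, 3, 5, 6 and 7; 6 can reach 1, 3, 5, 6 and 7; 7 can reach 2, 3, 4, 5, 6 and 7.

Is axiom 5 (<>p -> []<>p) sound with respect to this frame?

No

Axiom 5 corresponds to the accessibility relation being Euclidean.
Euclidean: no — 1 R 2 and 1 R 6, but not 2 R 6.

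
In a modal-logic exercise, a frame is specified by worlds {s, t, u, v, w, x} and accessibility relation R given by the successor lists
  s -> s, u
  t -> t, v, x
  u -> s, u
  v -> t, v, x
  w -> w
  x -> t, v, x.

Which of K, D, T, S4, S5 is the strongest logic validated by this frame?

S5

Serial (axiom D): yes — every world has a successor (e.g. s R s).
Reflexive (axiom T): yes — every world is R-related to itself.
Transitive (axiom 4): yes — every two-step R-path is closed by a direct edge.
Euclidean (axiom 5): yes — any two successors of a common world are R-related.
So F validates K, D, T, S4, S5. The strongest is S5.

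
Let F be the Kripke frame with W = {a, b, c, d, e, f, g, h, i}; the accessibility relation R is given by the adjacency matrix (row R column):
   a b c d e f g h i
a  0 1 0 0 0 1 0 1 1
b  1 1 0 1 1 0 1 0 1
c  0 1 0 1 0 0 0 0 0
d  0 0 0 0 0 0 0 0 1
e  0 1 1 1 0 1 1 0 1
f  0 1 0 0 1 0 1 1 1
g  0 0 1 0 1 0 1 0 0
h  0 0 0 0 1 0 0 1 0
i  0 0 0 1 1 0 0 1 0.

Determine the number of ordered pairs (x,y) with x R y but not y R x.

Enumerating: (a,f), (a,h), (a,i), (b,d), (b,g), (b,i), (c,b), (c,d), (e,c), (e,d), (f,b), (f,g), (f,h), (f,i), (g,c), (h,e), (i,h).

17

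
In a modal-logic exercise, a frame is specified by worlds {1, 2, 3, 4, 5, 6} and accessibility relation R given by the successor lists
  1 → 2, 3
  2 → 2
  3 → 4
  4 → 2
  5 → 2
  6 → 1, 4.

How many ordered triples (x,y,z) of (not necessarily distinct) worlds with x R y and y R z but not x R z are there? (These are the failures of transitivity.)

Enumerating: (1,3,4), (3,4,2), (6,1,2), (6,1,3), (6,4,2).

5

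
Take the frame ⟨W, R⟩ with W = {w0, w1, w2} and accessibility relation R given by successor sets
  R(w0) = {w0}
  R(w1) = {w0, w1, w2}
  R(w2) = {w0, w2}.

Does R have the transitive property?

Yes

Transitive: yes — every two-step R-path is closed by a direct edge.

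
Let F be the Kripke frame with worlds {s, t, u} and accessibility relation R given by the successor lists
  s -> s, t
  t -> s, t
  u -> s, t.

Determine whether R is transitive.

Yes

Transitive: yes — every two-step R-path is closed by a direct edge.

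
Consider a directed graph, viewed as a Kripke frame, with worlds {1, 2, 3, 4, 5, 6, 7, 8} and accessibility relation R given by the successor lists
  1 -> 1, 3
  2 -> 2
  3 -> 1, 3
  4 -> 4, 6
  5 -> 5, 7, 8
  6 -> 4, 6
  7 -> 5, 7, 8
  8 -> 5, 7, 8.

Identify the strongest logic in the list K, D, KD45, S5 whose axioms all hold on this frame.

Serial (axiom D): yes — every world has a successor (e.g. 1 R 1).
Euclidean (axiom 5): yes — any two successors of a common world are R-related.
Transitive (axiom 4): yes — every two-step R-path is closed by a direct edge.
Reflexive (axiom T): yes — every world is R-related to itself.
So F validates K, D, KD45, S5. The strongest is S5.

S5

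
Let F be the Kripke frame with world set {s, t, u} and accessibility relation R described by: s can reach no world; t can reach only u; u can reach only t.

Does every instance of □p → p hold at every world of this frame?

No

Axiom T corresponds to the accessibility relation being reflexive.
Reflexive: no — s is not related to itself.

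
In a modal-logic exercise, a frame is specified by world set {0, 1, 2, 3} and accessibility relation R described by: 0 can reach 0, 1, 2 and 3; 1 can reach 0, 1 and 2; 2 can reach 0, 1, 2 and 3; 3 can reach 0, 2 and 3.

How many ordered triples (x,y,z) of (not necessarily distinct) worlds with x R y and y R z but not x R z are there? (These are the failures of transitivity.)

4

Enumerating: (1,0,3), (1,2,3), (3,0,1), (3,2,1).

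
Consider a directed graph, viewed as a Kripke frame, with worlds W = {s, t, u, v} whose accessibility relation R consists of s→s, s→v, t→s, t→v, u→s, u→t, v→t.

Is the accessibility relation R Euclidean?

No

Euclidean: no — t R v and t R s, but not v R s.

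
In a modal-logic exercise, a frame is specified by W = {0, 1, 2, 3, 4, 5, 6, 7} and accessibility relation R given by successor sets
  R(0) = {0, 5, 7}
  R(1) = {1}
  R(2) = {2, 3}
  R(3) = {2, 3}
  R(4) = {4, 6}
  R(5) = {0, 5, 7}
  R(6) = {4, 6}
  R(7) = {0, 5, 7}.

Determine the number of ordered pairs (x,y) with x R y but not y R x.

0

R is symmetric; there are no such tuples.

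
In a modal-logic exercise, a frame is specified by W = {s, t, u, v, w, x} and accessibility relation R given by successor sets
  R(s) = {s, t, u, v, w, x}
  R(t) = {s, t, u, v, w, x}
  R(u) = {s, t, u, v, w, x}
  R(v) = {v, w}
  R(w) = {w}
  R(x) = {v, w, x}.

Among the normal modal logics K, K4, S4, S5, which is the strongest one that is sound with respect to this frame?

Transitive (axiom 4): yes — every two-step R-path is closed by a direct edge.
Reflexive (axiom T): yes — every world is R-related to itself.
Euclidean (axiom 5): no — s R v and s R t, but not v R t.
So F validates K, K4, S4; S5 would additionally require R to be Euclidean. The strongest is S4.

S4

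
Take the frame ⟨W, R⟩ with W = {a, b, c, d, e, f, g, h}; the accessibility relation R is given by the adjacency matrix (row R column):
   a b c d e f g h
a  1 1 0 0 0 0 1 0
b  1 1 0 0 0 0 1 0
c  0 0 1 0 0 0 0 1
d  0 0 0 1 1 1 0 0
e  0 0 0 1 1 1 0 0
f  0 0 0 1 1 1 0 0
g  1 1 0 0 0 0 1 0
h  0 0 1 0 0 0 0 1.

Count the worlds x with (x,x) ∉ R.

0

R is reflexive; there are no such worlds.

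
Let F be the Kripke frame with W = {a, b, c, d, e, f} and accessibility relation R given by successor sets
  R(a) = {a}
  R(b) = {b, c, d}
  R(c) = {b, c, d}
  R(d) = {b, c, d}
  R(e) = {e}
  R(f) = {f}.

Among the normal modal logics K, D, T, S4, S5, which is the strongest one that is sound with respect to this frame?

S5

Serial (axiom D): yes — every world has a successor (e.g. a R a).
Reflexive (axiom T): yes — every world is R-related to itself.
Transitive (axiom 4): yes — every two-step R-path is closed by a direct edge.
Euclidean (axiom 5): yes — any two successors of a common world are R-related.
So F validates K, D, T, S4, S5. The strongest is S5.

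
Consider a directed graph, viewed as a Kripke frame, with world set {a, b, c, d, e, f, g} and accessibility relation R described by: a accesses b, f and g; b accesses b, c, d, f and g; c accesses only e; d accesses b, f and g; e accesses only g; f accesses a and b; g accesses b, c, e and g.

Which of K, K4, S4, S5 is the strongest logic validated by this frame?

Transitive (axiom 4): no — a R b and b R c, but not a R c.
Reflexive (axiom T): no — a is not related to itself.
Euclidean (axiom 5): no — a R f and a R g, but not f R g.
So F validates K; K4 would additionally require R to be transitive. The strongest is K.

K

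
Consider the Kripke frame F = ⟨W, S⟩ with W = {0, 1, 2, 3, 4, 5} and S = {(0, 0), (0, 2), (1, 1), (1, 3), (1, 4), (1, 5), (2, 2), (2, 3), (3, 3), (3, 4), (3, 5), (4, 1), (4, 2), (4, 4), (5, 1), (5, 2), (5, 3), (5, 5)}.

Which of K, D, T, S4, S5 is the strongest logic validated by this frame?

Serial (axiom D): yes — every world has a successor (e.g. 0 S 0).
Reflexive (axiom T): yes — every world is S-related to itself.
Transitive (axiom 4): no — 0 S 2 and 2 S 3, but not 0 S 3.
Euclidean (axiom 5): no — 1 S 4 and 1 S 3, but not 4 S 3.
So F validates K, D, T; S4 would additionally require S to be transitive. The strongest is T.

T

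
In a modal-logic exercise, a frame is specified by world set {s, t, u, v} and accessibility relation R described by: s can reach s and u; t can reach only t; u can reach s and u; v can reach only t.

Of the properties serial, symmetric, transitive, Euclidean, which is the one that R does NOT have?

symmetric

Serial: yes — every world has a successor (e.g. s R s).
Symmetric: no — v R t but not t R v.
Transitive: yes — every two-step R-path is closed by a direct edge.
Euclidean: yes — any two successors of a common world are R-related.
Only symmetric fails.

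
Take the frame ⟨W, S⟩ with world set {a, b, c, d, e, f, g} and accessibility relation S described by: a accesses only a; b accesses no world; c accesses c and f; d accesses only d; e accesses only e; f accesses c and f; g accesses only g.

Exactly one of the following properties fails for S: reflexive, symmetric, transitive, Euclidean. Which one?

Reflexive: no — b is not related to itself.
Symmetric: yes — every pair in S has its reverse in S.
Transitive: yes — every two-step S-path is closed by a direct edge.
Euclidean: yes — any two successors of a common world are S-related.
Only reflexive fails.

reflexive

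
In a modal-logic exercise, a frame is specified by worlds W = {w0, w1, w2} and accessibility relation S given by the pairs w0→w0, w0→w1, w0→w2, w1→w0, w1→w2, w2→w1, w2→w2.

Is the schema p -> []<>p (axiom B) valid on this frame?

No

The schema B characterises exactly the symmetric frames.
Symmetric: no — w0 S w2 but not w2 S w0.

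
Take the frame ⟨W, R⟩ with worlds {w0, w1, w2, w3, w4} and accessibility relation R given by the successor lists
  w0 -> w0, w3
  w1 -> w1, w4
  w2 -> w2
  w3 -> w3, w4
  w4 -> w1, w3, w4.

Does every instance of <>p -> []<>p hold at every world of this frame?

No

Axiom 5 corresponds to the accessibility relation being Euclidean.
Euclidean: no — w4 R w1 and w4 R w3, but not w1 R w3.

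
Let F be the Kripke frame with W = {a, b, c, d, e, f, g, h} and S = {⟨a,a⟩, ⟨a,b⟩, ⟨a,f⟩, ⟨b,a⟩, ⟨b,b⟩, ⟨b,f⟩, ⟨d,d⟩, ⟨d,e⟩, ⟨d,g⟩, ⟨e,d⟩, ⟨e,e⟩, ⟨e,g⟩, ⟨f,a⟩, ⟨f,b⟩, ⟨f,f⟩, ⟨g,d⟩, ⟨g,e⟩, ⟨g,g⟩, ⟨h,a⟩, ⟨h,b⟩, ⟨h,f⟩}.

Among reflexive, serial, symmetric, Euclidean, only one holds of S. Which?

Reflexive: no — c is not related to itself.
Serial: no — c has no S-successor.
Symmetric: no — h S a but not a S h.
Euclidean: yes — any two successors of a common world are S-related.
Only Euclidean holds.

Euclidean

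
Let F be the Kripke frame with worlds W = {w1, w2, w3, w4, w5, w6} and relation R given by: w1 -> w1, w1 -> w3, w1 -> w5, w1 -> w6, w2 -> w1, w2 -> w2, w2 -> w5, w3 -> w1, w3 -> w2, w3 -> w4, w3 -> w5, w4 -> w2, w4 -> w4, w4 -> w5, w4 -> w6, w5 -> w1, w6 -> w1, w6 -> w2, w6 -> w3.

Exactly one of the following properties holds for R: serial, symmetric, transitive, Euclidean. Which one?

Serial: yes — every world has a successor (e.g. w1 R w1).
Symmetric: no — w2 R w1 but not w1 R w2.
Transitive: no — w1 R w3 and w3 R w2, but not w1 R w2.
Euclidean: no — w1 R w3 and w1 R w6, but not w3 R w6.
Only serial holds.

serial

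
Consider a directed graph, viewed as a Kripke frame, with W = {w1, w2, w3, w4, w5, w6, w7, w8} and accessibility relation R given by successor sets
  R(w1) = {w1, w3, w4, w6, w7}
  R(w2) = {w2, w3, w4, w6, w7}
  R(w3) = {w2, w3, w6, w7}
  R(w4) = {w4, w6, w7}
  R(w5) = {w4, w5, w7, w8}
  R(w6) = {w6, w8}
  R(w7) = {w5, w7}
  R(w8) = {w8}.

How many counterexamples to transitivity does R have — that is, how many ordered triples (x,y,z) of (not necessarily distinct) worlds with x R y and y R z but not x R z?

13

Enumerating: (w1,w3,w2), (w1,w6,w8), (w1,w7,w5), (w2,w6,w8), (w2,w7,w5), (w3,w2,w4), (w3,w6,w8), (w3,w7,w5), (w4,w6,w8), (w4,w7,w5), (w5,w4,w6), (w7,w5,w4), (w7,w5,w8).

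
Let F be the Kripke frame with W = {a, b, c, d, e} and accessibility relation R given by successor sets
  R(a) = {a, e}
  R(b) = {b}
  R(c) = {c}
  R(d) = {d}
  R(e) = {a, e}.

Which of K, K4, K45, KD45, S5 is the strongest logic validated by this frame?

Transitive (axiom 4): yes — every two-step R-path is closed by a direct edge.
Euclidean (axiom 5): yes — any two successors of a common world are R-related.
Serial (axiom D): yes — every world has a successor (e.g. a R a).
Reflexive (axiom T): yes — every world is R-related to itself.
So F validates K, K4, K45, KD45, S5. The strongest is S5.

S5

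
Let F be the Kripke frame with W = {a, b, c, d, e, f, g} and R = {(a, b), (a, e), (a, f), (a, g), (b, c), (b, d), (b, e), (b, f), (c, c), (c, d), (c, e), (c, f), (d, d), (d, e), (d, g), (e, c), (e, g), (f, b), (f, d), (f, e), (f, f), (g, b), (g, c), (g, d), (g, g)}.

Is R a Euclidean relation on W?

Euclidean: no — a R b and a R g, but not b R g.

No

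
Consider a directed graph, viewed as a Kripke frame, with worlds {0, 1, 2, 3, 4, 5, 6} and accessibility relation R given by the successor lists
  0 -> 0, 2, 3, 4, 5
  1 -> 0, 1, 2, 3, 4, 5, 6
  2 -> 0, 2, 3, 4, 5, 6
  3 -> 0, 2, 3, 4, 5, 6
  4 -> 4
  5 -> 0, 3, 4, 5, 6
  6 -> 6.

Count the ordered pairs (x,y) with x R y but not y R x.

14

Enumerating: (0,4), (1,0), (1,2), (1,3), (1,4), (1,5), (1,6), (2,4), (2,5), (2,6), (3,4), (3,6), (5,4), (5,6).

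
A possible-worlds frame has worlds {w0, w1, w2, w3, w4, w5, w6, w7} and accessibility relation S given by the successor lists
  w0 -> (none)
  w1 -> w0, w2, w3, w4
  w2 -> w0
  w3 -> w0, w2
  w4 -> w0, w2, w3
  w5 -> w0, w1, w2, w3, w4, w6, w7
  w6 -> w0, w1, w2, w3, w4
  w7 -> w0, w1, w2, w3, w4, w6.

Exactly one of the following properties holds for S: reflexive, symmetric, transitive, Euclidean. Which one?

Reflexive: no — w0 is not related to itself.
Symmetric: no — w1 S w0 but not w0 S w1.
Transitive: yes — every two-step S-path is closed by a direct edge.
Euclidean: no — w1 S w0 and w1 S w2, but not w0 S w2.
Only transitive holds.

transitive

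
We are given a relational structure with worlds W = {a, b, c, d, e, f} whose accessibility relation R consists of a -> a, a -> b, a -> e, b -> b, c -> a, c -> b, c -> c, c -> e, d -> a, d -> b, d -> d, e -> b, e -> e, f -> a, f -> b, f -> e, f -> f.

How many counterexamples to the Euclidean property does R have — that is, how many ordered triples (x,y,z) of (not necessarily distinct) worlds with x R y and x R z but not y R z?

Enumerating: (a,b,a), (a,b,e), (a,e,a), (c,a,c), (c,b,a), (c,b,c), (c,b,e), (c,e,a), (c,e,c), (d,a,d), (d,b,a), (d,b,d), … and 7 more.
Total: 19.

19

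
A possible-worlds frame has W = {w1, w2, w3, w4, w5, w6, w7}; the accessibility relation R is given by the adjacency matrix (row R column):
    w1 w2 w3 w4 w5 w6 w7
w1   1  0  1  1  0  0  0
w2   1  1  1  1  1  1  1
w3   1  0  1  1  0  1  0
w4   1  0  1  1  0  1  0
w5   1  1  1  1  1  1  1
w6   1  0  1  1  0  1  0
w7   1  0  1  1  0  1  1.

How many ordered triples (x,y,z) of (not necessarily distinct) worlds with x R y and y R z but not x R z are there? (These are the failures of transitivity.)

2

Enumerating: (w1,w3,w6), (w1,w4,w6).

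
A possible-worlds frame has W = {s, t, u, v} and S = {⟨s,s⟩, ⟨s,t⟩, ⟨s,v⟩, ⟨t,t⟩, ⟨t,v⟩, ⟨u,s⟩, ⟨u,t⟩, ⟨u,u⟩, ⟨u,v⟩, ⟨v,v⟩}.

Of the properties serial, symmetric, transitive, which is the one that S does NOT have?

symmetric

Serial: yes — every world has a successor (e.g. s S s).
Symmetric: no — s S t but not t S s.
Transitive: yes — every two-step S-path is closed by a direct edge.
Only symmetric fails.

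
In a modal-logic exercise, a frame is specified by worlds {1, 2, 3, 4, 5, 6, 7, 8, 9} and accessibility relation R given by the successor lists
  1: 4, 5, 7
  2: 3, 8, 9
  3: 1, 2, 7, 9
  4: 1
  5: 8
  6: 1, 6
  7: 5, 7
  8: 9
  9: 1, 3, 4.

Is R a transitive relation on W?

Transitive: no — 1 R 5 and 5 R 8, but not 1 R 8.

No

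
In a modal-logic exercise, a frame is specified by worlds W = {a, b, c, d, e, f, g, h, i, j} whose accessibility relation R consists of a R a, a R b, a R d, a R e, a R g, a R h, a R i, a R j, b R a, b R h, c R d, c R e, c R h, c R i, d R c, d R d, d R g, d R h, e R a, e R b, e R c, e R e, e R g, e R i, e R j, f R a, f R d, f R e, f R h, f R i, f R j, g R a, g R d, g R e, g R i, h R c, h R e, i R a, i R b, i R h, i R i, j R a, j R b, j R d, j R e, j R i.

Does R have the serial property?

Serial: yes — every world has a successor (e.g. a R a).

Yes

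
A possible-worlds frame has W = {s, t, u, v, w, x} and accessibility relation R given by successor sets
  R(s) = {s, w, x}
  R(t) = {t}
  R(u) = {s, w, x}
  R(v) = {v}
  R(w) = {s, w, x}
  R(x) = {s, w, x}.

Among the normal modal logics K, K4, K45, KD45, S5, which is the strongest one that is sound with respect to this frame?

Transitive (axiom 4): yes — every two-step R-path is closed by a direct edge.
Euclidean (axiom 5): yes — any two successors of a common world are R-related.
Serial (axiom D): yes — every world has a successor (e.g. s R s).
Reflexive (axiom T): no — u is not related to itself.
So F validates K, K4, K45, KD45; S5 would additionally require R to be reflexive. The strongest is KD45.

KD45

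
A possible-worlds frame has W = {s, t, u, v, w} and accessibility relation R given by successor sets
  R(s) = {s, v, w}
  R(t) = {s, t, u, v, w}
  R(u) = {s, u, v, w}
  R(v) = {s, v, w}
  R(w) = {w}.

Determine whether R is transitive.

Yes

Transitive: yes — every two-step R-path is closed by a direct edge.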